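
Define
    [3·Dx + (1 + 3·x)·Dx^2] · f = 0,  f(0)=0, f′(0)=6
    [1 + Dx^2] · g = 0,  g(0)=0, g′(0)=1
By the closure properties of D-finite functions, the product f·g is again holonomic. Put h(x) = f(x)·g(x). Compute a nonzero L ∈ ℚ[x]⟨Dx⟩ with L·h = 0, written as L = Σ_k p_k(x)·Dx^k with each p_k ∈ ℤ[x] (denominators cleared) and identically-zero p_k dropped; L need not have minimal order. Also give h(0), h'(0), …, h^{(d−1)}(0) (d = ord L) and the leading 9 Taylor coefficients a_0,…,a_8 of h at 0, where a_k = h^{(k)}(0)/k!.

L = (-203 - 222·x - 189·x^2 + 432·x^3 + 324·x^4) + (-84 - 108·x + 648·x^2 + 648·x^3)·Dx + (-208 - 228·x - 54·x^2 + 864·x^3 + 648·x^4)·Dx^2 + (-84 - 108·x + 648·x^2 + 648·x^3)·Dx^3 + (-5 - 6·x + 135·x^2 + 432·x^3 + 324·x^4)·Dx^4  (order 4).
h: a_k = 0, 0, 6, -9, 17, -39, 377/4, -9453/40, 511397/840, …
ICs: h(0) = 0, h′(0) = 0, h′′(0) = 12, h′′′(0) = -54.

f: a_k = 0, 6, -9, 18, -81/2, 486/5, -243, 4374/7, -6561/4, …
g: a_k = 0, 1, 0, -1/6, 0, 1/120, 0, -1/5040, 0, …
Product ⇒ symmetric product L₀, ord ≤ 4.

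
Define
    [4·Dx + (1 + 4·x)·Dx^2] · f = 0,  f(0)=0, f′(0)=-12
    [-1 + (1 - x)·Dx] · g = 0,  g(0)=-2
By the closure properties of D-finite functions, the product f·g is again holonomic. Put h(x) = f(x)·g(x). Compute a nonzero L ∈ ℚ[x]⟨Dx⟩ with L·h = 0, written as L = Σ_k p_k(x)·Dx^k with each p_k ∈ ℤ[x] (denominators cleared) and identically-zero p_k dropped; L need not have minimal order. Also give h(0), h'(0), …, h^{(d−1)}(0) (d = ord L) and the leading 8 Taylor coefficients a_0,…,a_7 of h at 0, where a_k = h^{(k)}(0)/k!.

L = 4 + (-2 + 12·x)·Dx + (-1 - 3·x + 4·x^2)·Dx^2  (order 2).
h: a_k = 0, 24, -24, 104, -280, 4744/5, -15736/5, 381368/35, …
ICs: h(0) = 0, h′(0) = 24.

f: a_k = 0, -12, 24, -64, 192, -3072/5, 2048, -49152/7, …
g: a_k = -2, -2, -2, -2, -2, -2, -2, -2, …
f·g: L₀ = L_f ⊗_s L_g, ord ≤ 2·1.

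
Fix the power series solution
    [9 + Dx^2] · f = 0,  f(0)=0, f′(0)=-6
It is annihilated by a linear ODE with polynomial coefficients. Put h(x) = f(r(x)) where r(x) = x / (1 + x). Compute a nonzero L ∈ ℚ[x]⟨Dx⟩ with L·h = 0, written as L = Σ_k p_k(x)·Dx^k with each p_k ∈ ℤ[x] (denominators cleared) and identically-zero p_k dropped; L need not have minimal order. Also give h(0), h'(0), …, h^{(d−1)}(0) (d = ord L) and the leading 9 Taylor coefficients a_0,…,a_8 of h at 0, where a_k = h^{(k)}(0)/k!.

L = 9 + (2 + 6·x + 6·x^2 + 2·x^3)·Dx + (1 + 4·x + 6·x^2 + 4·x^3 + x^4)·Dx^2  (order 2).
h: a_k = 0, -6, 6, 3, -21, 879/20, -255/4, 19353/280, -1893/40, …
ICs: h(0) = 0, h′(0) = -6.

f: a_k = 0, -6, 0, 9, 0, -81/20, 0, 243/280, 0, …
L₀ from L_f via x↦r, Dx↦r'^{-1}Dx.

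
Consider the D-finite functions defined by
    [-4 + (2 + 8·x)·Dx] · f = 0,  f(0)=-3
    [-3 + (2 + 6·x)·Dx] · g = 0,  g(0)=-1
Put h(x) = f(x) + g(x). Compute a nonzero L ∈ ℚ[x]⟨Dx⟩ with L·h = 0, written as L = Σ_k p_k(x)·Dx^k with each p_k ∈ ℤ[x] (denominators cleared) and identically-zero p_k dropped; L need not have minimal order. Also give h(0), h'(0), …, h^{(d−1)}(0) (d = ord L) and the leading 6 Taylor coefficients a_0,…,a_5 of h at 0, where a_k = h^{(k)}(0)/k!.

L = -6 + (7 + 24·x)·Dx + (2 + 14·x + 24·x^2)·Dx^2  (order 2).
h: a_k = -4, -15/2, 57/8, -219/16, 4245/128, -23205/256, …
ICs: h(0) = -4, h′(0) = -15/2.

f: a_k = -3, -6, 6, -12, 30, -84, …
g: a_k = -1, -3/2, 9/8, -27/16, 405/128, -1701/256, …
Weyl lclm of L_f,L_g ⇒ L₀ (ord ≤ 2).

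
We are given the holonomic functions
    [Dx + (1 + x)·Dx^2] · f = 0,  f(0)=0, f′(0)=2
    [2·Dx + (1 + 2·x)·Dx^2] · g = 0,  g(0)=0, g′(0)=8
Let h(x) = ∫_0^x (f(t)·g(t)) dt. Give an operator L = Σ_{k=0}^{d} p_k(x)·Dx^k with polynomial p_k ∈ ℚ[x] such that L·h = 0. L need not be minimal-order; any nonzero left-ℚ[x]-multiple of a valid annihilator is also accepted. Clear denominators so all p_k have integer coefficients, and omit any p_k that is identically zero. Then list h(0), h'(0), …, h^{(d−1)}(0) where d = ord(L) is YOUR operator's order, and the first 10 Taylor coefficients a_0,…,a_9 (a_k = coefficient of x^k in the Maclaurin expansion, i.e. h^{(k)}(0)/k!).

f: a_k = 0, 2, -1, 2/3, -1/2, 2/5, -1/3, 2/7, -1/4, 2/9, …
g: a_k = 0, 8, -8, 32/3, -16, 128/5, -128/3, 512/7, -128, 2048/9, …
Product ⇒ symmetric product L₀, ord ≤ 4.
∫: right-multiply L₀ by Dx.
L = (20 + 48·x + 32·x^2)·Dx^2 + (66 + 268·x + 360·x^2 + 160·x^3)·Dx^3 + (32 + 180·x + 372·x^2 + 336·x^3 + 112·x^4)·Dx^4 + (3 + 22·x + 63·x^2 + 88·x^3 + 60·x^4 + 16·x^5)·Dx^5  (order 5).
h: a_k = 0, 0, 0, 16/3, -6, 104/15, -26/3, 524/45, -83/5, 4688/189, …
ICs: h(0) = 0, h′(0) = 0, h′′(0) = 0, h′′′(0) = 32, h′′′′(0) = -144.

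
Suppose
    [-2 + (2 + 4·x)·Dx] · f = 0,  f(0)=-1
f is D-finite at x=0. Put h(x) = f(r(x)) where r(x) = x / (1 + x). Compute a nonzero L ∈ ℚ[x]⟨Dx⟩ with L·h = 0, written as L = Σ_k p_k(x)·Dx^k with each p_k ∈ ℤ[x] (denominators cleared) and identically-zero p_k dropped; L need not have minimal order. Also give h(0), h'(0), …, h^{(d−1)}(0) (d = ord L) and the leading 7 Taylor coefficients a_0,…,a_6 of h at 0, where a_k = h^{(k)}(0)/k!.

L = -1 + (1 + 4·x + 3·x^2)·Dx  (order 1).
h: a_k = -1, -1, 3/2, -5/2, 37/8, -75/8, 327/16, …
ICs: h(0) = -1.

f: a_k = -1, -1, 1/2, -1/2, 5/8, -7/8, 21/16, …
L₀ from L_f via x↦r, Dx↦r'^{-1}Dx.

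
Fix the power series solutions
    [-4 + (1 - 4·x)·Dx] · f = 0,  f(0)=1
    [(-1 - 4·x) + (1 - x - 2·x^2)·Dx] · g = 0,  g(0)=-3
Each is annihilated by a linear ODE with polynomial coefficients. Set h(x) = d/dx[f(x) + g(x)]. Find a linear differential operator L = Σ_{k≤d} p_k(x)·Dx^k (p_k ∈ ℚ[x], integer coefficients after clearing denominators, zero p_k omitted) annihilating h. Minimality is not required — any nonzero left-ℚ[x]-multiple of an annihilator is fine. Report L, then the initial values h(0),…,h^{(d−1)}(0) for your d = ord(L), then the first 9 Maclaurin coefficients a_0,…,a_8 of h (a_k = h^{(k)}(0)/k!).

L = (168 + 192·x + 1728·x^2 - 768·x^3 + 768·x^4) + (-33 - 144·x + 264·x^2 + 1056·x^3 - 576·x^4 + 768·x^5)·Dx + (1 + 13·x - 100·x^2 + 120·x^3 + 40·x^4 - 64·x^5 + 128·x^6)·Dx^2  (order 2).
h: a_k = 1, 14, 147, 892, 4805, 23802, 112903, 520184, 2350089, …
ICs: h(0) = 1, h′(0) = 14.

f: a_k = 1, 4, 16, 64, 256, 1024, 4096, 16384, 65536, …
g: a_k = -3, -3, -9, -15, -33, -63, -129, -255, -513, …
Weyl lclm of L_f,L_g ⇒ L₀ (ord ≤ 2).
Derive L from L₀ (diff closure).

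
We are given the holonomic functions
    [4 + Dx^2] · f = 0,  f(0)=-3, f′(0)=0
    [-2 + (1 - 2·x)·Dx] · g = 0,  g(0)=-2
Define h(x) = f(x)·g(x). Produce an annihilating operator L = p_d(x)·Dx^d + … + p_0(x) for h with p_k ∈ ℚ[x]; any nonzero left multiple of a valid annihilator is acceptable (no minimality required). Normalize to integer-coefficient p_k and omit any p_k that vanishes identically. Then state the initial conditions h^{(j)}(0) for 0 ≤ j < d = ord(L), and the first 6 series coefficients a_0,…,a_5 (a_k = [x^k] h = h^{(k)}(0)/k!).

f: a_k = -3, 0, 6, 0, -2, 0, …
g: a_k = -2, -4, -8, -16, -32, -64, …
Sym-product of L_f,L_g gives L₀ (≤ ord 2).
L = (-4 + 8·x) + 4·Dx + (-1 + 2·x)·Dx^2  (order 2).
h: a_k = 6, 12, 12, 24, 52, 104, …
ICs: h(0) = 6, h′(0) = 12.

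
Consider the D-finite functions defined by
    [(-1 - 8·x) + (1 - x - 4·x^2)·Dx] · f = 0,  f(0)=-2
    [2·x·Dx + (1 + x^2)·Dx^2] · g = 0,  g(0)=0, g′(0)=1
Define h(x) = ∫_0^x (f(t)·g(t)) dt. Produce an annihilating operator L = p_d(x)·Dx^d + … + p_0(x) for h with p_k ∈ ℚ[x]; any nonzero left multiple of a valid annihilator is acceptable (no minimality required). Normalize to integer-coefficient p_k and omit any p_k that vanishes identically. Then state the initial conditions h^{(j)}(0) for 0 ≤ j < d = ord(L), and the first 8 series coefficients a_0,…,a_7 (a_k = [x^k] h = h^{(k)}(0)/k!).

L = (8 + 2·x + 24·x^2)·Dx + (2 + 14·x + 4·x^2 + 24·x^3)·Dx^2 + (-1 + x + 3·x^2 + x^3 + 4·x^4)·Dx^3  (order 3).
h: a_k = 0, 0, -1, -2/3, -7/3, -52/15, -413/45, -622/35, …
ICs: h(0) = 0, h′(0) = 0, h′′(0) = -2.

f: a_k = -2, -2, -10, -18, -58, -130, -362, -882, …
g: a_k = 0, 1, 0, -1/3, 0, 1/5, 0, -1/7, …
Product ⇒ symmetric product L₀, ord ≤ 2.
Integrate: L := L₀·Dx.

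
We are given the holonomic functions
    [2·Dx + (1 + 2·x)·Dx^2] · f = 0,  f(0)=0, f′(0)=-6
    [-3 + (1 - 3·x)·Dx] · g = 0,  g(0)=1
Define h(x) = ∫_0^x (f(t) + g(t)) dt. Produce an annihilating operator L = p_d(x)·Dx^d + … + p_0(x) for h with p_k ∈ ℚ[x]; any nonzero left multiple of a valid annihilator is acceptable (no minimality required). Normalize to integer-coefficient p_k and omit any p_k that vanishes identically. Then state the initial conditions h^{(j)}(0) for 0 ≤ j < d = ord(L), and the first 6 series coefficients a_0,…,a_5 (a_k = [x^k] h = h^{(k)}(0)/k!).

L = (-78 - 36·x)·Dx^2 + (-23 - 132·x - 72·x^2)·Dx^3 + (4 - x - 27·x^2 - 18·x^3)·Dx^4  (order 4).
h: a_k = 0, 1, -3/2, 5, 19/4, 93/5, …
ICs: h(0) = 0, h′(0) = 1, h′′(0) = -3, h′′′(0) = 30.

f: a_k = 0, -6, 6, -8, 12, -96/5, …
g: a_k = 1, 3, 9, 27, 81, 243, …
Sum ⇒ L₀ = lclm(L_f,L_g) in ℚ(x)⟨Dx⟩.
h=∫h₀ ⇒ L = L₀·Dx.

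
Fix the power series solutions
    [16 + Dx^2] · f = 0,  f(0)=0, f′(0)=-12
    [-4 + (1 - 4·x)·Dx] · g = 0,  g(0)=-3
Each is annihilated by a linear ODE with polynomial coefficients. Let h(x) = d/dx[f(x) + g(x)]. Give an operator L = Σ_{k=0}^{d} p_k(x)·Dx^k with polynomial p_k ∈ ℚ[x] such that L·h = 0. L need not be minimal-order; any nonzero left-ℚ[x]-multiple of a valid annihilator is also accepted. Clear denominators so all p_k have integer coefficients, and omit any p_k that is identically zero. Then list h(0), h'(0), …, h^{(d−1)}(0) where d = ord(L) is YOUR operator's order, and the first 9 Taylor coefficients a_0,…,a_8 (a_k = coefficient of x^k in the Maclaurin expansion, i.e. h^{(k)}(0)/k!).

L = (1664 - 1024·x + 2048·x^2) + (-112 + 576·x - 768·x^2 + 1024·x^3)·Dx + (104 - 64·x + 128·x^2)·Dx^2 + (-7 + 36·x - 48·x^2 + 64·x^3)·Dx^3  (order 3).
h: a_k = -24, -96, -480, -3072, -15488, -73728, -5159936/15, -1572864, -743180288/105, …
ICs: h(0) = -24, h′(0) = -96, h′′(0) = -960.

f: a_k = 0, -12, 0, 32, 0, -128/5, 0, 1024/105, 0, …
g: a_k = -3, -12, -48, -192, -768, -3072, -12288, -49152, -196608, …
Sum ⇒ L₀ = lclm(L_f,L_g) in ℚ(x)⟨Dx⟩.
h₀' ⇒ L via d/dx closure of L₀.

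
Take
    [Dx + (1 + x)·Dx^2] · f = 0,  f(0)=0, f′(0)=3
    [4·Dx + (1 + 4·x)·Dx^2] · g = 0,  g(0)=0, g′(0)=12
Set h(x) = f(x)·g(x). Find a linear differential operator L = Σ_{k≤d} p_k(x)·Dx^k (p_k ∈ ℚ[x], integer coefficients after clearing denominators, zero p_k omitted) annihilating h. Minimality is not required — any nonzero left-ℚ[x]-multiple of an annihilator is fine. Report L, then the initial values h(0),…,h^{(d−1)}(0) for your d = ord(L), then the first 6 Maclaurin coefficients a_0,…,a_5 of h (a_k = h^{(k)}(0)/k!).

f: a_k = 0, 3, -3/2, 1, -3/4, 3/5, …
g: a_k = 0, 12, -24, 64, -192, 3072/5, …
Sym-product of L_f,L_g gives L₀ (≤ ord 4).
L = (136 + 320·x + 256·x^2)·Dx + (290 + 1464·x + 2400·x^2 + 1280·x^3)·Dx^2 + (92 + 740·x + 1992·x^2 + 2240·x^3 + 896·x^4)·Dx^3 + (5 + 58·x + 245·x^2 + 464·x^3 + 400·x^4 + 128·x^5)·Dx^4  (order 4).
h: a_k = 0, 0, 36, -90, 240, -705, …
ICs: h(0) = 0, h′(0) = 0, h′′(0) = 72, h′′′(0) = -540.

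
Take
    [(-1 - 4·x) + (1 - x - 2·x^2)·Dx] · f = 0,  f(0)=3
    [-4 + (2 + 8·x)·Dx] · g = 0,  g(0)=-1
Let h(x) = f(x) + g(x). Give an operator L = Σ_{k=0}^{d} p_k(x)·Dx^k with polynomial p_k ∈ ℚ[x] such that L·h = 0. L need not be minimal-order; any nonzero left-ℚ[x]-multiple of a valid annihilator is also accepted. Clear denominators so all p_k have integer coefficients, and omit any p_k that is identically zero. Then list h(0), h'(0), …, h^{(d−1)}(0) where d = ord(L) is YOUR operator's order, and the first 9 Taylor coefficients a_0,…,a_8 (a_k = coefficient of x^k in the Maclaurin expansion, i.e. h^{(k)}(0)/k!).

L = (-16 - 84·x - 120·x^2 - 160·x^3) + (10 + 52·x + 204·x^2 + 400·x^3 + 400·x^4)·Dx + (1 - 7·x - 56·x^2 - 8·x^3 + 200·x^4 + 160·x^5)·Dx^2  (order 2).
h: a_k = 2, 1, 11, 11, 43, 35, 213, -9, 1371, …
ICs: h(0) = 2, h′(0) = 1.

f: a_k = 3, 3, 9, 15, 33, 63, 129, 255, 513, …
g: a_k = -1, -2, 2, -4, 10, -28, 84, -264, 858, …
f+g: L₀ = lclm(L_f,L_g), ord ≤ 1+1.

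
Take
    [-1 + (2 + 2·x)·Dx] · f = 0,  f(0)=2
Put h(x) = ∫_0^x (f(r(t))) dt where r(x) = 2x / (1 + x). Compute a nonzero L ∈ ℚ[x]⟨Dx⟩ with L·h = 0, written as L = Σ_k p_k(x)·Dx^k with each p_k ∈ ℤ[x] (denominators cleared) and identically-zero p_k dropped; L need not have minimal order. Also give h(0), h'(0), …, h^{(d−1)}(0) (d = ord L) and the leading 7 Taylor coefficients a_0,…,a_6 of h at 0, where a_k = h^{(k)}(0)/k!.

f: a_k = 2, 1, -1/4, 1/8, -5/64, 7/128, -21/512, …
Substitute x→r, Dx→(1/r')Dx; clear ⇒ L₀.
h=∫h₀ ⇒ L = L₀·Dx.
L = -Dx + (1 + 4·x + 3·x^2)·Dx^2  (order 2).
h: a_k = 0, 2, 1, -1, 5/4, -37/20, 25/8, …
ICs: h(0) = 0, h′(0) = 2.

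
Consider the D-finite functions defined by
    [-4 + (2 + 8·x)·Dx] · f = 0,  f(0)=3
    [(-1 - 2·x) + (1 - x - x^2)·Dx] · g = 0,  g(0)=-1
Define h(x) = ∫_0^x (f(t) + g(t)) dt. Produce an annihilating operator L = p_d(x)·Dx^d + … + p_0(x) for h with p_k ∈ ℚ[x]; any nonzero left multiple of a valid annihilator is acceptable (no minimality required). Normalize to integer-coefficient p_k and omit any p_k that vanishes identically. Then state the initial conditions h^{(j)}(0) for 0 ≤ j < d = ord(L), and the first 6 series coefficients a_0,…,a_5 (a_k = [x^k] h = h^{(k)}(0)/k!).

L = (12 + 48·x + 48·x^2 + 40·x^3)·Dx + (-8 - 30·x - 114·x^2 - 152·x^3 - 100·x^4)·Dx^2 + (-1 + 5·x + 39·x^2 - 6·x^3 - 82·x^4 - 40·x^5)·Dx^3  (order 3).
h: a_k = 0, 2, 5/2, -8/3, 9/4, -7, …
ICs: h(0) = 0, h′(0) = 2, h′′(0) = 5.

f: a_k = 3, 6, -6, 12, -30, 84, …
g: a_k = -1, -1, -2, -3, -5, -8, …
L₀ := lclm(L_f,L_g); ord L₀ ≤ 1+1.
Integrate: L := L₀·Dx.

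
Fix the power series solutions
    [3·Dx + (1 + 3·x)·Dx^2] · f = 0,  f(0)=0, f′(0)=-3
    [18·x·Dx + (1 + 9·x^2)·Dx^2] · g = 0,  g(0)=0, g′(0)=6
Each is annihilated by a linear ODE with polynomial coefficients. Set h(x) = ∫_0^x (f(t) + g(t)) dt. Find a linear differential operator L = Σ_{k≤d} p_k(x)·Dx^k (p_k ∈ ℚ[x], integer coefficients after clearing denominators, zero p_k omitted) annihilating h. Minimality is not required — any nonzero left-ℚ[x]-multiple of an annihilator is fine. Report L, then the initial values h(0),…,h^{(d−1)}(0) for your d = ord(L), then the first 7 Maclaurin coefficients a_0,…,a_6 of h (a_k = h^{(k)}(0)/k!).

L = (-18 - 162·x + 486·x^2 + 486·x^3)·Dx^2 + (-12 - 36·x + 972·x^3 + 972·x^4)·Dx^3 + (-1 + 3·x + 18·x^2 + 54·x^3 + 243·x^4 + 243·x^5)·Dx^4  (order 4).
h: a_k = 0, 0, 3/2, 3/2, -27/4, 81/20, 81/10, …
ICs: h(0) = 0, h′(0) = 0, h′′(0) = 3, h′′′(0) = 9.

f: a_k = 0, -3, 9/2, -9, 81/4, -243/5, 243/2, …
g: a_k = 0, 6, 0, -18, 0, 486/5, 0, …
f+g: L₀ = lclm(L_f,L_g), ord ≤ 2+2.
∫: right-multiply L₀ by Dx.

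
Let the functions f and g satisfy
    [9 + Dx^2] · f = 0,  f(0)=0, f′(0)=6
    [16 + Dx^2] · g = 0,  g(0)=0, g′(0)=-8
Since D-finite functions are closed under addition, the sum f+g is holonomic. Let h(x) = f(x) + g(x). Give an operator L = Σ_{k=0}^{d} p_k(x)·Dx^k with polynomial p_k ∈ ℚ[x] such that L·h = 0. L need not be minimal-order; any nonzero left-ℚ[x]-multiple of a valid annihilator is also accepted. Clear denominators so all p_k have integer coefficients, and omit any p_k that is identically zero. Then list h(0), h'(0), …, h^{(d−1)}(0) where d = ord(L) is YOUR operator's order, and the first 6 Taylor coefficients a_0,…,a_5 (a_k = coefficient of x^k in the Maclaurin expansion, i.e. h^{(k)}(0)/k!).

f: a_k = 0, 6, 0, -9, 0, 81/20, …
g: a_k = 0, -8, 0, 64/3, 0, -256/15, …
L₀ := lclm(L_f,L_g); ord L₀ ≤ 2+2.
L = 144 + 25·Dx^2 + Dx^4  (order 4).
h: a_k = 0, -2, 0, 37/3, 0, -781/60, …
ICs: h(0) = 0, h′(0) = -2, h′′(0) = 0, h′′′(0) = 74.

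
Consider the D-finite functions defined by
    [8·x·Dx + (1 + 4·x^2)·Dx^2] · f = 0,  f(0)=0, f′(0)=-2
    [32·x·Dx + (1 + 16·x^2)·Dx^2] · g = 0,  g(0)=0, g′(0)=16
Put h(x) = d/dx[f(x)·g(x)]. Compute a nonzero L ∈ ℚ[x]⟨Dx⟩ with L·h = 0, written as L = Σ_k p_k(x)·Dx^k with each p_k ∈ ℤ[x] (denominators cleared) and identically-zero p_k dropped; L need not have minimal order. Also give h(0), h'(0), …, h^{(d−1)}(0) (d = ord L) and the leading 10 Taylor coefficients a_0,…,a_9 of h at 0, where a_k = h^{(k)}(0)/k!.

f: a_k = 0, -2, 0, 8/3, 0, -32/5, 0, 128/7, 0, -512/9, …
g: a_k = 0, 16, 0, -256/3, 0, 4096/5, 0, -65536/7, 0, 1048576/9, …
h₀=f·g: eliminate ⇒ L₀, order ≤ 2·2.
h₀' ⇒ L via d/dx closure of L₀.
L = (-1536·x - 51200·x^3 - 262144·x^5 + 655360·x^7 + 6291456·x^9) + (-80 - 6592·x^2 - 92160·x^4 - 229376·x^6 + 2293760·x^8 + 9437184·x^10)·Dx + (-160·x - 4480·x^3 - 30720·x^5 + 69632·x^7 + 1310720·x^9 + 3145728·x^11)·Dx^2 + (-1 - 40·x^2 - 464·x^4 + 29696·x^8 + 163840·x^10 + 262144·x^12)·Dx^3  (order 3).
h: a_k = 0, -64, 0, 2560/3, 0, -177152/15, 0, 3653632/21, 0, -836943872/315, …
ICs: h(0) = 0, h′(0) = -64, h′′(0) = 0.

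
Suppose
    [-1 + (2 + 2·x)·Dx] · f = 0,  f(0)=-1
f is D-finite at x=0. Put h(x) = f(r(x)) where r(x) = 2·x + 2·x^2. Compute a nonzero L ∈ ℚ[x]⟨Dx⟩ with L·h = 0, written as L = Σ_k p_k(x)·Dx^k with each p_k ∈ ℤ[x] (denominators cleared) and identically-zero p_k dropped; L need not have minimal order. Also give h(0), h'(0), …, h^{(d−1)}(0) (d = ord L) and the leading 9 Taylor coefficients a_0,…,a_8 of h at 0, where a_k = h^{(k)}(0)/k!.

f: a_k = -1, -1/2, 1/8, -1/16, 5/128, -7/256, 21/1024, -33/2048, 429/32768, …
Change of var in L_f (x↦r) gives L₀.
L = (-1 - 2·x) + (1 + 2·x + 2·x^2)·Dx  (order 1).
h: a_k = -1, -1, -1/2, 1/2, -3/8, 1/8, 3/16, -7/16, 61/128, …
ICs: h(0) = -1.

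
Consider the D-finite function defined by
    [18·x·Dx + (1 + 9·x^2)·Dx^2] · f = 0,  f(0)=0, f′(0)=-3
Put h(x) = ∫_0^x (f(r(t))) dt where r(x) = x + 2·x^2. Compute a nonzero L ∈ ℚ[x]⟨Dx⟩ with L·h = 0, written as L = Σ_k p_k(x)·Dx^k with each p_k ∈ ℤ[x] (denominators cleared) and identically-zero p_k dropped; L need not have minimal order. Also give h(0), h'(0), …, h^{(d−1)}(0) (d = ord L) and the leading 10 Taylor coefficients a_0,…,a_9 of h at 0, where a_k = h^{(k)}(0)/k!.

L = (-4 + 18·x + 144·x^2 + 432·x^3 + 432·x^4)·Dx^2 + (1 + 4·x + 9·x^2 + 72·x^3 + 180·x^4 + 144·x^5)·Dx^3  (order 3).
h: a_k = 0, 0, -3/2, -2, 9/4, 54/5, 99/10, -414/7, -11421/56, 54, …
ICs: h(0) = 0, h′(0) = 0, h′′(0) = -3.

f: a_k = 0, -3, 0, 9, 0, -243/5, 0, 2187/7, 0, -2187, …
Substitute x→r, Dx→(1/r')Dx; clear ⇒ L₀.
∫: right-multiply L₀ by Dx.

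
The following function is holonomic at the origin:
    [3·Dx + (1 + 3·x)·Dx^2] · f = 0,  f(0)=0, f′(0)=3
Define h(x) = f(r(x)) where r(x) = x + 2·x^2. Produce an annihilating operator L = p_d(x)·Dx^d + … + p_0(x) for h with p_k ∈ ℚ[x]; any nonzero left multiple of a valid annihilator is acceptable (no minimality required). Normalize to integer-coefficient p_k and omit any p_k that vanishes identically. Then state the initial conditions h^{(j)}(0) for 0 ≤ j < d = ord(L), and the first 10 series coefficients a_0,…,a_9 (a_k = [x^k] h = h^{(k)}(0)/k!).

L = (-1 + 12·x + 24·x^2)·Dx + (1 + 7·x + 18·x^2 + 24·x^3)·Dx^2  (order 2).
h: a_k = 0, 3, 3/2, -9, 63/4, -27/5, -99/2, 1053/7, -1377/8, -243, …
ICs: h(0) = 0, h′(0) = 3.

f: a_k = 0, 3, -9/2, 9, -81/4, 243/5, -243/2, 2187/7, -6561/8, 2187, …
f∘r: x↦r, Dx↦Dx/r' in L_f ⇒ L₀.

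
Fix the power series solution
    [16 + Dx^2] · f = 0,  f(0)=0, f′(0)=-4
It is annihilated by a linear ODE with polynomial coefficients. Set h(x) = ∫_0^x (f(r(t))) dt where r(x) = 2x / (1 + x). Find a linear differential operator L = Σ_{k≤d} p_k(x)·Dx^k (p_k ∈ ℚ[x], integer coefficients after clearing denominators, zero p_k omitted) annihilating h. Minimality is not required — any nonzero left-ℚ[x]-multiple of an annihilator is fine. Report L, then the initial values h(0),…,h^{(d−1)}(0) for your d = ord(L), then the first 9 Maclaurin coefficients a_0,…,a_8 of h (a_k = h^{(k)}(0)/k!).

f: a_k = 0, -4, 0, 32/3, 0, -128/15, 0, 1024/315, 0, …
L₀ from L_f via x↦r, Dx↦r'^{-1}Dx.
Integrate: L := L₀·Dx.
L = 64·Dx + (2 + 6·x + 6·x^2 + 2·x^3)·Dx^2 + (1 + 4·x + 6·x^2 + 4·x^3 + x^4)·Dx^3  (order 3).
h: a_k = 0, 0, -4, 8/3, 58/3, -248/5, 1732/45, 520/7, -94811/315, …
ICs: h(0) = 0, h′(0) = 0, h′′(0) = -8.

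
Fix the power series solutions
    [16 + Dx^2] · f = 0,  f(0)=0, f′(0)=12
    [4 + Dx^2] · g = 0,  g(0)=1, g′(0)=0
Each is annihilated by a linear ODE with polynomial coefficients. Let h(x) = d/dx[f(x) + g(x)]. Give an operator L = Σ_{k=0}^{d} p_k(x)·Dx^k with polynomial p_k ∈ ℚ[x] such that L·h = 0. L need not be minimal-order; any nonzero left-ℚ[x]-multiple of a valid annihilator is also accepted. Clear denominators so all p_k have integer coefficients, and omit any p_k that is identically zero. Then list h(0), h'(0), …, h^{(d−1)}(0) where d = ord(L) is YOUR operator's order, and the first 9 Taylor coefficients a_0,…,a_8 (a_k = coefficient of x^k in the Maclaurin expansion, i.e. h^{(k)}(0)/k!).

f: a_k = 0, 12, 0, -32, 0, 128/5, 0, -1024/105, 0, …
g: a_k = 1, 0, -2, 0, 2/3, 0, -4/45, 0, 2/315, …
Weyl lclm of L_f,L_g ⇒ L₀ (ord ≤ 4).
Derive L from L₀ (diff closure).
L = 64 + 20·Dx^2 + Dx^4  (order 4).
h: a_k = 12, -4, -96, 8/3, 128, -8/15, -1024/15, 16/315, 2048/105, …
ICs: h(0) = 12, h′(0) = -4, h′′(0) = -192, h′′′(0) = 16.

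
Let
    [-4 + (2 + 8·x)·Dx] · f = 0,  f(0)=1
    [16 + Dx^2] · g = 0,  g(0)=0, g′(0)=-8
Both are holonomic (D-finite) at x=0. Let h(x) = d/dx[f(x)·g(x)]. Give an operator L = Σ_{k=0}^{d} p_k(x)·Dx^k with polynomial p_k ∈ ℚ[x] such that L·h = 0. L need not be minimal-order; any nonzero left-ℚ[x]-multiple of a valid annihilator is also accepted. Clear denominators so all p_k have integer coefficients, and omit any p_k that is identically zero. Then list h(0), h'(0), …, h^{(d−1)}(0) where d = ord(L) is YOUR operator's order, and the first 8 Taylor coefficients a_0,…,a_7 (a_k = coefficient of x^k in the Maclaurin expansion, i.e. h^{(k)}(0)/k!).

f: a_k = 1, 2, -2, 4, -10, 28, -84, 264, …
g: a_k = 0, -8, 0, 64/3, 0, -256/15, 0, 2048/315, …
L₀ := L_f ⊗_s L_g (sym. prod.), ord ≤ 2.
h=h₀': d/dx-closure on L₀ ⇒ L.
L = (212 + 2304·x + 8704·x^2 + 16384·x^3 + 16384·x^4) + (-4 - 144·x - 768·x^2 - 1024·x^3)·Dx + (7 + 88·x + 432·x^2 + 1024·x^3 + 1024·x^4)·Dx^2  (order 2).
h: a_k = -8, -32, 112, 128/3, 304/3, -5184/5, 31456/9, -3956224/315, …
ICs: h(0) = -8, h′(0) = -32.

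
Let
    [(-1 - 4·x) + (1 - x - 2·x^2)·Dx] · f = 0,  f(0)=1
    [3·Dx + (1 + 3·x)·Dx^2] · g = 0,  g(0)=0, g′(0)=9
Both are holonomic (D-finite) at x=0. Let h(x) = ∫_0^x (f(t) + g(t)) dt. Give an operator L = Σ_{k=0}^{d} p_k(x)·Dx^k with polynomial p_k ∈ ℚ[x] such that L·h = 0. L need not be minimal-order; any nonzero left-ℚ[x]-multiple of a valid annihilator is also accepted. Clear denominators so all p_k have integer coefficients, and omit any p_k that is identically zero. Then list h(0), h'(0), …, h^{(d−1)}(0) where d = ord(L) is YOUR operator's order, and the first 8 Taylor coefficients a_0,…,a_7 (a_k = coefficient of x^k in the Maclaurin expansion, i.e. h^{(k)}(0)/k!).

f: a_k = 1, 1, 3, 5, 11, 21, 43, 85, …
g: a_k = 0, 9, -27/2, 27, -243/4, 729/5, -729/2, 6561/7, …
L₀ := lclm(L_f,L_g); ord L₀ ≤ 1+2.
h=∫h₀ ⇒ L = L₀·Dx.
L = (66 + 270·x + 576·x^2 + 336·x^3 + 288·x^4)·Dx^2 + (4 + 96·x + 492·x^2 + 832·x^3 + 696·x^4 + 480·x^5)·Dx^3 + (-3 - 19·x - 25·x^2 + 39·x^3 + 116·x^4 + 164·x^5 + 96·x^6)·Dx^4  (order 4).
h: a_k = 0, 1, 5, -7/2, 8, -199/20, 139/5, -643/14, …
ICs: h(0) = 0, h′(0) = 1, h′′(0) = 10, h′′′(0) = -21.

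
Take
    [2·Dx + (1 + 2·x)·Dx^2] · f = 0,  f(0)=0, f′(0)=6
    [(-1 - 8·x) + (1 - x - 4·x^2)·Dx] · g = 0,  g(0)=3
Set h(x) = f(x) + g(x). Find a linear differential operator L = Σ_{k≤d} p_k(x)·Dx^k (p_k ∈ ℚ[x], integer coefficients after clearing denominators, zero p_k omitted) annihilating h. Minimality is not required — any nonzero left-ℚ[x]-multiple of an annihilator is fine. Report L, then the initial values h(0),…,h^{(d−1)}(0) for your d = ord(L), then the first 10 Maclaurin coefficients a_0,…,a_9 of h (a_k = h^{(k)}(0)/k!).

f: a_k = 0, 6, -6, 8, -12, 96/5, -32, 384/7, -96, 512/3, …
g: a_k = 3, 3, 15, 27, 87, 195, 543, 1323, 3495, 8787, …
Sum ⇒ L₀ = lclm(L_f,L_g) in ℚ(x)⟨Dx⟩.
L = (-94 - 644·x - 1664·x^2 - 1920·x^3 - 1536·x^4)·Dx + (-23 - 324·x - 1448·x^2 - 3072·x^3 - 3904·x^4 - 2560·x^5)·Dx^2 + (6 + 35·x + 53·x^2 - 98·x^3 - 528·x^4 - 864·x^5 - 512·x^6)·Dx^3  (order 3).
h: a_k = 3, 9, 9, 35, 75, 1071/5, 511, 9645/7, 3399, 26873/3, …
ICs: h(0) = 3, h′(0) = 9, h′′(0) = 18.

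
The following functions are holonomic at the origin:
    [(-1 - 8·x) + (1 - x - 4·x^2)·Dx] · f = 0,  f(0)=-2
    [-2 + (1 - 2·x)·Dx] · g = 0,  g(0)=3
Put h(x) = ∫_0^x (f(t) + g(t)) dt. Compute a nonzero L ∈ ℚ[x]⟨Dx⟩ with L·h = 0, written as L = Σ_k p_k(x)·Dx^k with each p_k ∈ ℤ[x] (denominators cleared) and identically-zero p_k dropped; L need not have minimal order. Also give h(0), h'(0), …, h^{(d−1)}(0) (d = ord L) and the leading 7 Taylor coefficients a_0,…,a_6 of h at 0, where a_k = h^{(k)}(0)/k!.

f: a_k = -2, -2, -10, -18, -58, -130, -362, …
g: a_k = 3, 6, 12, 24, 48, 96, 192, …
h₀=f+g: left-lcm gives L₀, ord ≤ 2.
h=∫₀ˣh₀: take L = L₀·Dx.
L = (12 - 48·x + 192·x^2 - 128·x^3)·Dx + (-2 - 96·x^2 + 352·x^3 - 256·x^4)·Dx^2 + (-1 + 11·x - 30·x^2 + 80·x^4 - 64·x^5)·Dx^3  (order 3).
h: a_k = 0, 1, 2, 2/3, 3/2, -2, -17/3, …
ICs: h(0) = 0, h′(0) = 1, h′′(0) = 4.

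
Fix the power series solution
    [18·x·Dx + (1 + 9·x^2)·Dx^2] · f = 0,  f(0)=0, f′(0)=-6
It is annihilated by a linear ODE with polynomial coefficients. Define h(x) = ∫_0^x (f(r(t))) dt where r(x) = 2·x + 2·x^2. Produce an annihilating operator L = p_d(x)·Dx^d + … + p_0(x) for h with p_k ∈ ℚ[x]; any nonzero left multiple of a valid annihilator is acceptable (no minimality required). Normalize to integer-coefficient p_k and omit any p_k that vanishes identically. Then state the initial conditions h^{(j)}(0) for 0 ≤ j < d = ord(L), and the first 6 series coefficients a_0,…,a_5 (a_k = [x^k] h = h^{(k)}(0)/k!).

L = (-2 + 72·x + 288·x^2 + 432·x^3 + 216·x^4)·Dx^2 + (1 + 2·x + 36·x^2 + 144·x^3 + 180·x^4 + 72·x^5)·Dx^3  (order 3).
h: a_k = 0, 0, -6, -4, 36, 432/5, …
ICs: h(0) = 0, h′(0) = 0, h′′(0) = -12.

f: a_k = 0, -6, 0, 18, 0, -486/5, …
Substitute x→r, Dx→(1/r')Dx; clear ⇒ L₀.
∫: right-multiply L₀ by Dx.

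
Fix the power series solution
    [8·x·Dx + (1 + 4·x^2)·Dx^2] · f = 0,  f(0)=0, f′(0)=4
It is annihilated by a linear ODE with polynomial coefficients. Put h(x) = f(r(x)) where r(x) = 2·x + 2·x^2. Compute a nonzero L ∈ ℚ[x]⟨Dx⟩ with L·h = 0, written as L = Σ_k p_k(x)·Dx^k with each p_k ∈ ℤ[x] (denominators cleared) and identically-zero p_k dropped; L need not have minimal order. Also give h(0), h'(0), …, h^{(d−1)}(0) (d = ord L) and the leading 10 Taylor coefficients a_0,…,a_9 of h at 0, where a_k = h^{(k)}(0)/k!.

L = (-2 + 32·x + 128·x^2 + 192·x^3 + 96·x^4)·Dx + (1 + 2·x + 16·x^2 + 64·x^3 + 80·x^4 + 32·x^5)·Dx^2  (order 2).
h: a_k = 0, 8, 8, -128/3, -128, 1408/5, 6016/3, -4096/7, -28672, -342016/9, …
ICs: h(0) = 0, h′(0) = 8.

f: a_k = 0, 4, 0, -16/3, 0, 64/5, 0, -256/7, 0, 1024/9, …
Substitute x→r, Dx→(1/r')Dx; clear ⇒ L₀.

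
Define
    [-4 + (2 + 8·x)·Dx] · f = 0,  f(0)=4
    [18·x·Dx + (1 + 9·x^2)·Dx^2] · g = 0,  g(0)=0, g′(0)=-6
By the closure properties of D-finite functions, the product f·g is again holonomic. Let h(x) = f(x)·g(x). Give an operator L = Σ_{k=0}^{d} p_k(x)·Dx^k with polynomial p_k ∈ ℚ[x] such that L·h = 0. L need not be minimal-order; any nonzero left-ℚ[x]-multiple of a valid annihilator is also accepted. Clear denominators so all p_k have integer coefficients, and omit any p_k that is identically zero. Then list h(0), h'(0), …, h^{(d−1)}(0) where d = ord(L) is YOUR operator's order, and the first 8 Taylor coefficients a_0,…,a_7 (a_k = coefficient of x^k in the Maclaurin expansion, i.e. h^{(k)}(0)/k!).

f: a_k = 4, 8, -8, 16, -40, 112, -336, 1056, …
g: a_k = 0, -6, 0, 18, 0, -486/5, 0, 4374/7, …
Sym-product of L_f,L_g gives L₀ (≤ ord 2).
L = (12 - 36·x - 36·x^2) + (-4 + 2·x + 108·x^2 + 144·x^3)·Dx + (1 + 8·x + 25·x^2 + 72·x^3 + 144·x^4)·Dx^2  (order 2).
h: a_k = 0, -24, -48, 120, 48, -1464/5, -5808/5, 160056/35, …
ICs: h(0) = 0, h′(0) = -24.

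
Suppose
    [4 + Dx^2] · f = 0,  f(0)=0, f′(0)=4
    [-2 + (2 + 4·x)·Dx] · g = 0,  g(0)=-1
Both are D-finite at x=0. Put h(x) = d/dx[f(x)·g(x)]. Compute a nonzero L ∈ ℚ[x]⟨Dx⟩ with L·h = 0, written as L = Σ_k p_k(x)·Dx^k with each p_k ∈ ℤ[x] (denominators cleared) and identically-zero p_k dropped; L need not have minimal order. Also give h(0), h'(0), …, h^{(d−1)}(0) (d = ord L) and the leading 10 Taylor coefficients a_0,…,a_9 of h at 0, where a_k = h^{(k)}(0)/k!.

f: a_k = 0, 4, 0, -8/3, 0, 8/15, 0, -16/315, 0, 8/2835, …
g: a_k = -1, -1, 1/2, -1/2, 5/8, -7/8, 21/16, -33/16, 429/128, -715/128, …
f·g: L₀ = L_f ⊗_s L_g, ord ≤ 2·1.
h=h₀': d/dx-closure on L₀ ⇒ L.
L = (53 + 288·x + 544·x^2 + 512·x^3 + 256·x^4) + (-2 - 36·x - 96·x^2 - 64·x^3)·Dx + (7 + 44·x + 108·x^2 + 128·x^3 + 64·x^4)·Dx^2  (order 2).
h: a_k = -4, -8, 14, 8/3, 19/6, -81/5, 983/36, -15454/315, 185275/2016, -1568353/9072, …
ICs: h(0) = -4, h′(0) = -8.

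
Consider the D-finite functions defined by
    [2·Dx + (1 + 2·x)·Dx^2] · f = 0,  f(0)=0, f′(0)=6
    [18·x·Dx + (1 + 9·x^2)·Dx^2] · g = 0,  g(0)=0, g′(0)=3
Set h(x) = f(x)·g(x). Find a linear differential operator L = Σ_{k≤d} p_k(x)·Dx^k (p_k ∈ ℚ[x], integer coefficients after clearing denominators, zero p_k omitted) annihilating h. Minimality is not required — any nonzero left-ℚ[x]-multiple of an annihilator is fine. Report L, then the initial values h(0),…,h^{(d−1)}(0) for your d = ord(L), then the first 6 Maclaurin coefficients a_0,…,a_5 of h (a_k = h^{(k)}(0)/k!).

L = (792 + 3024·x + 22680·x^2 + 102384·x^3 + 174960·x^4 + 151632·x^5 + 104976·x^7)·Dx + (332 + 4752·x + 28908·x^2 + 127008·x^3 + 351216·x^4 + 542376·x^5 + 408240·x^6 + 157464·x^7 + 367416·x^8)·Dx^2 + (44 + 916·x + 6696·x^2 + 27252·x^3 + 85860·x^4 + 193428·x^5 + 279936·x^6 + 224532·x^7 + 157464·x^8 + 209952·x^9)·Dx^3 + (10 + 76·x + 418·x^2 + 1728·x^3 + 5391·x^4 + 12960·x^5 + 24948·x^6 + 34992·x^7 + 29889·x^8 + 26244·x^9 + 26244·x^10)·Dx^4  (order 4).
h: a_k = 0, 0, 18, -18, -30, 18, …
ICs: h(0) = 0, h′(0) = 0, h′′(0) = 36, h′′′(0) = -108.

f: a_k = 0, 6, -6, 8, -12, 96/5, …
g: a_k = 0, 3, 0, -9, 0, 243/5, …
h₀=f·g: eliminate ⇒ L₀, order ≤ 2·2.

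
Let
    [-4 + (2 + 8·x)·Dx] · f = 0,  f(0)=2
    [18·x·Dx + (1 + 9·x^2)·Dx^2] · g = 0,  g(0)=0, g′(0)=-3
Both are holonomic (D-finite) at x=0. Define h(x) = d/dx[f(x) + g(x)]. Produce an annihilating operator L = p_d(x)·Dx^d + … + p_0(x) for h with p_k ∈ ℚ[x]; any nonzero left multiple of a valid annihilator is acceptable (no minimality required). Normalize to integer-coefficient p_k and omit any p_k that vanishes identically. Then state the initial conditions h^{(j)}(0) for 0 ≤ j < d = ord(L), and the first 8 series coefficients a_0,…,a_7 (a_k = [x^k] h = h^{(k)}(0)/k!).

f: a_k = 2, 4, -4, 8, -20, 56, -168, 528, …
g: a_k = 0, -3, 0, 9, 0, -243/5, 0, 2187/7, …
h₀=f+g: left-lcm gives L₀, ord ≤ 3.
Differentiate: ansatz ord ≤ ord L₀ ⇒ L.
L = (-18 - 180·x + 486·x^2 + 972·x^3) + (-15 - 72·x - 9·x^2 + 1944·x^3 + 3402·x^4)·Dx + (-1 + 5·x + 54·x^2 + 153·x^3 + 567·x^4 + 972·x^5)·Dx^2  (order 2).
h: a_k = 1, -8, 51, -80, 37, -1008, 5883, -13728, …
ICs: h(0) = 1, h′(0) = -8.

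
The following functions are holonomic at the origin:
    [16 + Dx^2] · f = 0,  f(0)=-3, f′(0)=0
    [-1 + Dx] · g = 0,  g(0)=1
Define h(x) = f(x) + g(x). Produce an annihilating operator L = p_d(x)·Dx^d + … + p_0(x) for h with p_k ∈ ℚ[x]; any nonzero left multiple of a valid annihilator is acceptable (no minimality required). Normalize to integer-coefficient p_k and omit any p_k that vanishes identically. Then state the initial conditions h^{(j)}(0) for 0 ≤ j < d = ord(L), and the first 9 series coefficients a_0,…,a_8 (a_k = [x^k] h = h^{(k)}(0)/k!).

f: a_k = -3, 0, 24, 0, -32, 0, 256/15, 0, -512/105, …
g: a_k = 1, 1, 1/2, 1/6, 1/24, 1/120, 1/720, 1/5040, 1/40320, …
Weyl lclm of L_f,L_g ⇒ L₀ (ord ≤ 3).
L = -16 + 16·Dx - Dx^2 + Dx^3  (order 3).
h: a_k = -2, 1, 49/2, 1/6, -767/24, 1/120, 12289/720, 1/5040, -196607/40320, …
ICs: h(0) = -2, h′(0) = 1, h′′(0) = 49.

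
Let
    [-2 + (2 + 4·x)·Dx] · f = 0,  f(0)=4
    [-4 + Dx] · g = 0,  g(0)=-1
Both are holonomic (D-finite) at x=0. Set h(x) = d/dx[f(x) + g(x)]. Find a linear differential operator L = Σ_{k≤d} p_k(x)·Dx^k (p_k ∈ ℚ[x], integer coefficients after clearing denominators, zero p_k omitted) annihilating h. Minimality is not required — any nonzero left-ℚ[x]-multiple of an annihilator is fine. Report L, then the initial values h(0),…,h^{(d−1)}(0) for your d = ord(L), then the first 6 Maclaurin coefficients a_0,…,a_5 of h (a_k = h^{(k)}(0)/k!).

f: a_k = 4, 4, -2, 2, -5/2, 7/2, …
g: a_k = -1, -4, -8, -32/3, -32/3, -128/15, …
h₀=f+g: left-lcm gives L₀, ord ≤ 2.
h₀' ⇒ L via d/dx closure of L₀.
L = (-28 - 32·x) + (-13 - 64·x - 64·x^2)·Dx + (5 + 18·x + 16·x^2)·Dx^2  (order 2).
h: a_k = 0, -20, -26, -158/3, -151/6, -1969/30, …
ICs: h(0) = 0, h′(0) = -20.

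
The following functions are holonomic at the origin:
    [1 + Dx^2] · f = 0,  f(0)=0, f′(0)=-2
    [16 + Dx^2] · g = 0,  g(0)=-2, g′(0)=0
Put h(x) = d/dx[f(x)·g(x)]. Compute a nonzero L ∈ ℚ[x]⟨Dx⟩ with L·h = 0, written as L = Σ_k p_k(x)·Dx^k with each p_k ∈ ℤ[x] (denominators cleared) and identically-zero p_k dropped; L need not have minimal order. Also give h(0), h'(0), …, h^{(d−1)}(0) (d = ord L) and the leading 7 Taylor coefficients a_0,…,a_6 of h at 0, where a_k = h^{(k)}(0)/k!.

L = 225 + 34·Dx^2 + Dx^4  (order 4).
h: a_k = 4, 0, -98, 0, 1441/6, 0, -37969/180, …
ICs: h(0) = 4, h′(0) = 0, h′′(0) = -196, h′′′(0) = 0.

f: a_k = 0, -2, 0, 1/3, 0, -1/60, 0, …
g: a_k = -2, 0, 16, 0, -64/3, 0, 512/45, …
f·g: L₀ = L_f ⊗_s L_g, ord ≤ 2·2.
Derive L from L₀ (diff closure).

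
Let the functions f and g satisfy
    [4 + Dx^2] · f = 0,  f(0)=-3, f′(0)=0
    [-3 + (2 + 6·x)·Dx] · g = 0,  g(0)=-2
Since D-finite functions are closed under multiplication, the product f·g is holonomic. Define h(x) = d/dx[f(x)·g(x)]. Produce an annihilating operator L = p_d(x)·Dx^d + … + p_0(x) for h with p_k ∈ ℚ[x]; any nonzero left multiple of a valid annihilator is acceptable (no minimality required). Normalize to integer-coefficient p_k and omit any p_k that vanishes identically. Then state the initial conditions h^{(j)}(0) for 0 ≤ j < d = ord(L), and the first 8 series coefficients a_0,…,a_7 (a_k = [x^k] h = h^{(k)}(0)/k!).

L = (1453 + 11712·x + 26784·x^2 + 27648·x^3 + 20736·x^4) + (132 - 756·x - 5184·x^2 - 5184·x^3)·Dx + (172 + 1416·x + 4428·x^2 + 6912·x^3 + 5184·x^4)·Dx^2  (order 2).
h: a_k = 9, -75/2, -189/8, -95/16, 16395/128, -435961/1280, 4933523/5120, -598666367/215040, …
ICs: h(0) = 9, h′(0) = -75/2.

f: a_k = -3, 0, 6, 0, -2, 0, 4/15, 0, …
g: a_k = -2, -3, 9/4, -27/8, 405/64, -1701/128, 15309/512, -72171/1024, …
Product ⇒ symmetric product L₀, ord ≤ 2.
Derive L from L₀ (diff closure).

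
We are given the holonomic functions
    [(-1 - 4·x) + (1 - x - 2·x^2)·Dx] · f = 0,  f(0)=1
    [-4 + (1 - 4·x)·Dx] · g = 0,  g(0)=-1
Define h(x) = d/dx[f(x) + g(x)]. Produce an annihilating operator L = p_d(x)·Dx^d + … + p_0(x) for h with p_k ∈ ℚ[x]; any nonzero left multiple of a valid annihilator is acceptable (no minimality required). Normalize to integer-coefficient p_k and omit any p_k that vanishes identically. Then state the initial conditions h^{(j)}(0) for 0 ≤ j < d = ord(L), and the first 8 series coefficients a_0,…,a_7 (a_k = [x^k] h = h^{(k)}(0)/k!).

L = (168 + 192·x + 1728·x^2 - 768·x^3 + 768·x^4) + (-33 - 144·x + 264·x^2 + 1056·x^3 - 576·x^4 + 768·x^5)·Dx + (1 + 13·x - 100·x^2 + 120·x^3 + 40·x^4 - 64·x^5 + 128·x^6)·Dx^2  (order 2).
h: a_k = -3, -26, -177, -980, -5015, -24318, -114093, -522920, …
ICs: h(0) = -3, h′(0) = -26.

f: a_k = 1, 1, 3, 5, 11, 21, 43, 85, …
g: a_k = -1, -4, -16, -64, -256, -1024, -4096, -16384, …
Weyl lclm of L_f,L_g ⇒ L₀ (ord ≤ 2).
Derive L from L₀ (diff closure).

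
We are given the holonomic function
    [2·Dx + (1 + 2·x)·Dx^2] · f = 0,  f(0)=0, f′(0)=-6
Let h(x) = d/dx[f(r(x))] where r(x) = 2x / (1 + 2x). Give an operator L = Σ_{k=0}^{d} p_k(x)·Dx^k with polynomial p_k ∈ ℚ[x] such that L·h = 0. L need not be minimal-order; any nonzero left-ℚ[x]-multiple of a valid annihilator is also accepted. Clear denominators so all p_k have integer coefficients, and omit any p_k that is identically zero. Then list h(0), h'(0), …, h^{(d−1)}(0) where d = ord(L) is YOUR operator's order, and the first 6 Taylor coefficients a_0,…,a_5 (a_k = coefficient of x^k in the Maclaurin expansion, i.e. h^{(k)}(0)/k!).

f: a_k = 0, -6, 6, -8, 12, -96/5, …
h₀=f(r): pull back L_f along r ⇒ L₀.
h₀' ⇒ L via d/dx closure of L₀.
L = (8 + 24·x) + (1 + 8·x + 12·x^2)·Dx  (order 1).
h: a_k = -12, 96, -624, 3840, -23232, 139776, …
ICs: h(0) = -12.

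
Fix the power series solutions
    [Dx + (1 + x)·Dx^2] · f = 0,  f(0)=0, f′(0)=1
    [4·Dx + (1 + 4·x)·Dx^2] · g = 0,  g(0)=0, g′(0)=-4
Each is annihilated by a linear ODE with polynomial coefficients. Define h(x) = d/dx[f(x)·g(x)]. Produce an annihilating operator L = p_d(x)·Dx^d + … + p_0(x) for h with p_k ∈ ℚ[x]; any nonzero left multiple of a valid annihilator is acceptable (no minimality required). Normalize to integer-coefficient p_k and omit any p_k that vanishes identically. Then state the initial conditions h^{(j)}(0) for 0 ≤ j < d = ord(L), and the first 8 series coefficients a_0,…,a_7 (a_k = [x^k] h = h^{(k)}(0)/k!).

L = (136 + 320·x + 256·x^2) + (290 + 1464·x + 2400·x^2 + 1280·x^3)·Dx + (92 + 740·x + 1992·x^2 + 2240·x^3 + 896·x^4)·Dx^2 + (5 + 58·x + 245·x^2 + 464·x^3 + 400·x^4 + 128·x^5)·Dx^3  (order 3).
h: a_k = 0, -8, 30, -320/3, 1175/3, -22204/15, 5698, -776256/35, …
ICs: h(0) = 0, h′(0) = -8, h′′(0) = 60.

f: a_k = 0, 1, -1/2, 1/3, -1/4, 1/5, -1/6, 1/7, …
g: a_k = 0, -4, 8, -64/3, 64, -1024/5, 2048/3, -16384/7, …
L₀ := L_f ⊗_s L_g (sym. prod.), ord ≤ 4.
h=h₀': d/dx-closure on L₀ ⇒ L.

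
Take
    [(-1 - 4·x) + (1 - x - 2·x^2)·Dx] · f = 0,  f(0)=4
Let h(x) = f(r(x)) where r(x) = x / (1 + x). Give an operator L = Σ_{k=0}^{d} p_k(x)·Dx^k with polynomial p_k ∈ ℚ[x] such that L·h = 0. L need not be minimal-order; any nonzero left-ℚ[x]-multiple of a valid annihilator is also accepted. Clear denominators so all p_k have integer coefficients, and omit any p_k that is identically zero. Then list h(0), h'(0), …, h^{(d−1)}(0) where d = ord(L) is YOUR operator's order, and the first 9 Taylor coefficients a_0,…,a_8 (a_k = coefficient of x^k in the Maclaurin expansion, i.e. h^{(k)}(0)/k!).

L = (1 + 5·x) + (-1 - 2·x + x^2 + 2·x^3)·Dx  (order 1).
h: a_k = 4, 4, 8, 0, 16, -16, 48, -80, 176, …
ICs: h(0) = 4.

f: a_k = 4, 4, 12, 20, 44, 84, 172, 340, 684, …
Substitute x→r, Dx→(1/r')Dx; clear ⇒ L₀.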